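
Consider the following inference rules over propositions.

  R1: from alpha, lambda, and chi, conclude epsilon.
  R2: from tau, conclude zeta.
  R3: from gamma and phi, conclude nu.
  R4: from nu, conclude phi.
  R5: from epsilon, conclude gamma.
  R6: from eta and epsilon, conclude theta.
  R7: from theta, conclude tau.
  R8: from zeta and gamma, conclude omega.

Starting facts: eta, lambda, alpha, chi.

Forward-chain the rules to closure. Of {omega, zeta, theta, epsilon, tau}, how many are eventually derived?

alpha, lambda, and chi hold, so epsilon follows (R1).
epsilon holds, so gamma follows (R5).
From eta and epsilon, R6 gives theta.
theta holds, so tau follows (R7).
From tau, R2 gives zeta.
From zeta and gamma, R8 gives omega.
omega: reached.
zeta: reached.
theta: reached.
epsilon: reached.
tau: reached.
All 5 are reached.

5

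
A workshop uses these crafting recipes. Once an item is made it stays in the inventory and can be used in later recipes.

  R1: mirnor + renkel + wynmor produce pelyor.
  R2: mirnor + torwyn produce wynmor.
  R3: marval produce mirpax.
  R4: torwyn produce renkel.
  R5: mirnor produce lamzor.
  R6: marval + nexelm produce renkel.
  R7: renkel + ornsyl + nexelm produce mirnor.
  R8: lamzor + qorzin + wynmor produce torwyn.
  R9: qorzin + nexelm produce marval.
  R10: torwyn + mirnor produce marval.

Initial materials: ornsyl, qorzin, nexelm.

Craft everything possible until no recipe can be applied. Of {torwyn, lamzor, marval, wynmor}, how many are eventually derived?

Using R9, qorzin and nexelm make marval.
Using R6, marval and nexelm make renkel.
renkel + ornsyl + nexelm → mirnor (R7).
Using R5, mirnor makes lamzor.
torwyn would need lamzor, qorzin, and wynmor (R8), but wynmor is never obtained.
lamzor: reached.
marval: reached.
wynmor would need mirnor and torwyn (R2), but torwyn is never obtained.
Reached: lamzor and marval — 2 of the 4.

2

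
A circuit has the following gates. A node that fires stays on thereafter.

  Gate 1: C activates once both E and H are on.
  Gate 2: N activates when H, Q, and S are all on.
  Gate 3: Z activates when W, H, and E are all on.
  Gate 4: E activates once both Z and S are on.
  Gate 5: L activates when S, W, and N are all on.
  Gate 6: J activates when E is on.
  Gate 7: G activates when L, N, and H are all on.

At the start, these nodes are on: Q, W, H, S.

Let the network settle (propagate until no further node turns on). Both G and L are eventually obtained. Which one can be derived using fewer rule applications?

L: Gate 2: H, Q, and S on → N on. Gate 5: S, W, and N on → L on. [2 rule applications]
G: H, Q, and S are on, so N activates (Gate 2). S, W, and N are on, so L activates (Gate 5). Gate 7: L, N, and H on → G on. [3 rule applications]
L needs fewer.

L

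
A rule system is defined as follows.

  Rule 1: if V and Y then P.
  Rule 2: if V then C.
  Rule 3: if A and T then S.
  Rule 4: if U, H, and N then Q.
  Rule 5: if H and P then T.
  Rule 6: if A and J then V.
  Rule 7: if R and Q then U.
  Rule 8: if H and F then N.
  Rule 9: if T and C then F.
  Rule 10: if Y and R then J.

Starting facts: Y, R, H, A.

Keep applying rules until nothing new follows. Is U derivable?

U would need R and Q (Rule 7), but Q is never established.

No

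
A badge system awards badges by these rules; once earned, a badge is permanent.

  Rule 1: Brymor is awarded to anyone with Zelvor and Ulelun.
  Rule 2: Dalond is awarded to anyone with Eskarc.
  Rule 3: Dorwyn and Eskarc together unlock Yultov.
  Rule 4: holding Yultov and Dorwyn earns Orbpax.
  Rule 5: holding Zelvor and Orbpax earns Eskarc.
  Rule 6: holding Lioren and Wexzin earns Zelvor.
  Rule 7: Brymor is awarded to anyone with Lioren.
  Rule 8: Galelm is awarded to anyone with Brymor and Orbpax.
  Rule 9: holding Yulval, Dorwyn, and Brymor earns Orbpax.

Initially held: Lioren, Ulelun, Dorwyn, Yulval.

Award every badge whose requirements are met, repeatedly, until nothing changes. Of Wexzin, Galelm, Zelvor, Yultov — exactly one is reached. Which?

Galelm

With Lioren, Brymor is earned (Rule 7).
With Yulval, Dorwyn, and Brymor, Orbpax is earned (Rule 9).
With Brymor and Orbpax, Galelm is earned (Rule 8).
Yultov would need Dorwyn and Eskarc (Rule 3), but Eskarc is never earned. Zelvor would need Lioren and Wexzin (Rule 6), but Wexzin is never earned. No rule produces Wexzin, and it is not given.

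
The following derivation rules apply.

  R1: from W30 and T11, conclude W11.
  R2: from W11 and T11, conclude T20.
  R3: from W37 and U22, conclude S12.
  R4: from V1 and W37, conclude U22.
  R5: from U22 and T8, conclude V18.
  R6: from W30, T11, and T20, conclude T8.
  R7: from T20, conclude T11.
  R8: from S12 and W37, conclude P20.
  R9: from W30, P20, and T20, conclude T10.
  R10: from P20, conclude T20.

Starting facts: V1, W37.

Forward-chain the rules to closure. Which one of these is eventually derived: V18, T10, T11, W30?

From V1 and W37, R4 gives U22.
From W37 and U22, R3 gives S12.
From S12 and W37, R8 gives P20.
P20 holds, so T20 follows (R10).
T20 holds, so T11 follows (R7).
V18 would need U22 and T8 (R5), but T8 is never established. No rule produces W30, and it is not given. T10 would need W30, P20, and T20 (R9), but W30 is never established.

T11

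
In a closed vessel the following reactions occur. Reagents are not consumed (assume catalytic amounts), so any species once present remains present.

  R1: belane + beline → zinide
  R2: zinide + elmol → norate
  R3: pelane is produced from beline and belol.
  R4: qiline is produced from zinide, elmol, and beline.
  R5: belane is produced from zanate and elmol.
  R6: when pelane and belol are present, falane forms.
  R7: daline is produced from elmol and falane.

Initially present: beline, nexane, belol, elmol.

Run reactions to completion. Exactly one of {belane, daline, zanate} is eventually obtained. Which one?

beline and belol present → pelane forms (R3).
pelane and belol present → falane forms (R6).
elmol and falane present → daline forms (R7).
No rule produces zanate, and it is not given. belane would need zanate and elmol (R5), but zanate never forms.

daline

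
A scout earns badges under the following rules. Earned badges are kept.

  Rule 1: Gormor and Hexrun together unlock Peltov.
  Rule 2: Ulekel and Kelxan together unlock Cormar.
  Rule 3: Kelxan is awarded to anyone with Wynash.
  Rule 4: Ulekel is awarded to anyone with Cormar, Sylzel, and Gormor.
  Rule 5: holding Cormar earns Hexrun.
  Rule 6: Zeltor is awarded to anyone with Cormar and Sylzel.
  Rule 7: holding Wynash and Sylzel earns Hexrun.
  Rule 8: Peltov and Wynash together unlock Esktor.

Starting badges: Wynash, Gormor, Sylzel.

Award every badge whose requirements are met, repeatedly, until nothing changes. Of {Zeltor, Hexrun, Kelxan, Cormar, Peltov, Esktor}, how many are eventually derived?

With Wynash, Kelxan is earned (Rule 3).
With Wynash and Sylzel, Hexrun is earned (Rule 7).
With Gormor and Hexrun, Peltov is earned (Rule 1).
With Peltov and Wynash, Esktor is earned (Rule 8).
Zeltor would need Cormar and Sylzel (Rule 6), but Cormar is never earned.
Hexrun: reached.
Kelxan: reached.
Cormar would need Ulekel and Kelxan (Rule 2), but Ulekel is never earned.
Peltov: reached.
Esktor: reached.
Reached: Hexrun, Kelxan, Peltov, and Esktor — 4 of the 6.

4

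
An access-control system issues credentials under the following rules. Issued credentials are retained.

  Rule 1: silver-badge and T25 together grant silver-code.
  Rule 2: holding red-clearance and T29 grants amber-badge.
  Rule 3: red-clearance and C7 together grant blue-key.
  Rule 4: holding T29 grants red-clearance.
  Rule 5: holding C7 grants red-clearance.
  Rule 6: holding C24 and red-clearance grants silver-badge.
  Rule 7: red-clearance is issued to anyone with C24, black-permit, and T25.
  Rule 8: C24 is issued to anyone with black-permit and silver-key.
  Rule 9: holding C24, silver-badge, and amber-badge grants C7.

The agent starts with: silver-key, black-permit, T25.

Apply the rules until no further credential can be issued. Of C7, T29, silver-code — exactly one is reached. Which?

silver-code

Holding black-permit and silver-key grants C24 (Rule 8).
Holding C24, black-permit, and T25 grants red-clearance (Rule 7).
Holding C24 and red-clearance grants silver-badge (Rule 6).
Holding silver-badge and T25 grants silver-code (Rule 1).
C7 would need C24, silver-badge, and amber-badge (Rule 9), but amber-badge is never granted. No rule produces T29, and it is not given.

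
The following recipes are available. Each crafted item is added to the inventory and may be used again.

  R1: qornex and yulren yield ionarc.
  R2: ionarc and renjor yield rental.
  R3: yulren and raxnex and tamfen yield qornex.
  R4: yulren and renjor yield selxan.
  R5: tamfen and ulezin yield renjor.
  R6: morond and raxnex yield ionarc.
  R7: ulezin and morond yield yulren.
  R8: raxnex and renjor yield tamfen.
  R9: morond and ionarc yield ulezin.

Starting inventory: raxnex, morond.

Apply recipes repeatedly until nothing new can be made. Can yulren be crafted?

Yes

Using R6, morond and raxnex make ionarc.
morond and ionarc → ulezin (R9).
Using R7, ulezin and morond make yulren.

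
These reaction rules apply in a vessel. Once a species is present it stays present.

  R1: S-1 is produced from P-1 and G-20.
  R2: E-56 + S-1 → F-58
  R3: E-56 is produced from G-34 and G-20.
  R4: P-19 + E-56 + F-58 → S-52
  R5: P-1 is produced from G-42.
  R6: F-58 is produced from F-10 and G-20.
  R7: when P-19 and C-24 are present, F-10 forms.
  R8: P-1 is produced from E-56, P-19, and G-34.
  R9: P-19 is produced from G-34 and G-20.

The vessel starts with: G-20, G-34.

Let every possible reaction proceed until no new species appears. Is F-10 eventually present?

F-10 would need P-19 and C-24 (R7), but C-24 never forms.

No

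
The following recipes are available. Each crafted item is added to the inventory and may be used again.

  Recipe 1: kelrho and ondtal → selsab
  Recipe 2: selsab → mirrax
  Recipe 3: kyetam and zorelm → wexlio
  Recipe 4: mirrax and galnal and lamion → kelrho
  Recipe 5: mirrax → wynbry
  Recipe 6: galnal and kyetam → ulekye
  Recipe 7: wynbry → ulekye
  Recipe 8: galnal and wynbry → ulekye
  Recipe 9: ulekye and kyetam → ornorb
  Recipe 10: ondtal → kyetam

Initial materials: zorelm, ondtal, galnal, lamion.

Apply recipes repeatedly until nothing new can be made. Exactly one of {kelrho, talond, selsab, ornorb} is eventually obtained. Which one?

ornorb

ondtal → kyetam (Recipe 10).
Using Recipe 6, galnal and kyetam make ulekye.
ulekye and kyetam → ornorb (Recipe 9).
selsab would need kelrho and ondtal (Recipe 1), but kelrho is never obtained. No rule produces talond, and it is not given. kelrho would need mirrax, galnal, and lamion (Recipe 4), but mirrax is never obtained.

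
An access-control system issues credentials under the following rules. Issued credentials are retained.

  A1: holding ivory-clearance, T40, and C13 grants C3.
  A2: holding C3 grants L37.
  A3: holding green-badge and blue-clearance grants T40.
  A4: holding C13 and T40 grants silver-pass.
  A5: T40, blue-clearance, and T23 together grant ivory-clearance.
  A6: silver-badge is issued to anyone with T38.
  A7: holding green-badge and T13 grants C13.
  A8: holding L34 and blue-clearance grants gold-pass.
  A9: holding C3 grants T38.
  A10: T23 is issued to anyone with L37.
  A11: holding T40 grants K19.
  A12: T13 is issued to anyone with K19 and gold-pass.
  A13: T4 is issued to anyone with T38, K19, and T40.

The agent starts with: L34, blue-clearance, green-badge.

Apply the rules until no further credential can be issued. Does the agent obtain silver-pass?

Yes

Holding green-badge and blue-clearance grants T40 (A3).
Holding L34 and blue-clearance grants gold-pass (A8).
Holding T40 grants K19 (A11).
Holding K19 and gold-pass grants T13 (A12).
Holding green-badge and T13 grants C13 (A7).
Holding C13 and T40 grants silver-pass (A4).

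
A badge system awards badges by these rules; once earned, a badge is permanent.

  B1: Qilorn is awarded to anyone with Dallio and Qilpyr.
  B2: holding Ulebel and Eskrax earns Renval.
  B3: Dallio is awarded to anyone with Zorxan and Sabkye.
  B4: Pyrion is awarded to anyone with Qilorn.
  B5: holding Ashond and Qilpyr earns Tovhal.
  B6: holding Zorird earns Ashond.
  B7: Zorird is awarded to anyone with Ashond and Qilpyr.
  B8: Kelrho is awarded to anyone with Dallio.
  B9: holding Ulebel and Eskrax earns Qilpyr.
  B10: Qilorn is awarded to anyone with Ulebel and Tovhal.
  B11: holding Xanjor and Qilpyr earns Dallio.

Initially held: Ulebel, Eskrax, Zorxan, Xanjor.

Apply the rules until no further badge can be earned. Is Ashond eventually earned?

No

Ashond would need Zorird (B6), but Zorird is never earned.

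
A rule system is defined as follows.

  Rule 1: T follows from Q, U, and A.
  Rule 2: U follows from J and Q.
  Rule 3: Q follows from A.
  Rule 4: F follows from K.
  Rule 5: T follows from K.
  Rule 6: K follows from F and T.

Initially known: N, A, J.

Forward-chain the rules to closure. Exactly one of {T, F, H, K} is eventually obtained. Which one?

A holds, so Q follows (Rule 3).
J and Q hold, so U follows (Rule 2).
Q, U, and A hold, so T follows (Rule 1).
K would need F and T (Rule 6), but F is never established. F would need K (Rule 4), but K is never established. No rule produces H, and it is not given.

T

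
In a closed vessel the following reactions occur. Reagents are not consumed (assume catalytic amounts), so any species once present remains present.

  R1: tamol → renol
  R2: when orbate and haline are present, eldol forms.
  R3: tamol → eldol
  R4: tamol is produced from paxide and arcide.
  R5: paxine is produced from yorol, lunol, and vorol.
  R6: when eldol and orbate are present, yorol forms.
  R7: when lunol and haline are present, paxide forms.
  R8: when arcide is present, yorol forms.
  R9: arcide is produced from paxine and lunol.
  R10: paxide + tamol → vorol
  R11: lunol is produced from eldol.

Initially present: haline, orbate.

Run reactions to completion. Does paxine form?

paxine would need yorol, lunol, and vorol (R5), but vorol never forms.

No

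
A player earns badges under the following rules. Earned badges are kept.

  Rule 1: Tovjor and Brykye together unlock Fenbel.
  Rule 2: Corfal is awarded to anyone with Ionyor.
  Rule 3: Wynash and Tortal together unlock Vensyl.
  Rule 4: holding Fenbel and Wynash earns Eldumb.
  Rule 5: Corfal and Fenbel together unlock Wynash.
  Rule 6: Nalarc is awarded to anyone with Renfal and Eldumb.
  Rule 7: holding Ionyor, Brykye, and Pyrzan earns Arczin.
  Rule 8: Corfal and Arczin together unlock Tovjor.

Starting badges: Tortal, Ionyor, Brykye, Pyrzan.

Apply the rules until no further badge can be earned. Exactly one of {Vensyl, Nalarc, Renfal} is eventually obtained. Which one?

With Ionyor, Corfal is earned (Rule 2).
With Ionyor, Brykye, and Pyrzan, Arczin is earned (Rule 7).
With Corfal and Arczin, Tovjor is earned (Rule 8).
With Tovjor and Brykye, Fenbel is earned (Rule 1).
With Corfal and Fenbel, Wynash is earned (Rule 5).
With Wynash and Tortal, Vensyl is earned (Rule 3).
Nalarc would need Renfal and Eldumb (Rule 6), but Renfal is never earned. No rule produces Renfal, and it is not given.

Vensyl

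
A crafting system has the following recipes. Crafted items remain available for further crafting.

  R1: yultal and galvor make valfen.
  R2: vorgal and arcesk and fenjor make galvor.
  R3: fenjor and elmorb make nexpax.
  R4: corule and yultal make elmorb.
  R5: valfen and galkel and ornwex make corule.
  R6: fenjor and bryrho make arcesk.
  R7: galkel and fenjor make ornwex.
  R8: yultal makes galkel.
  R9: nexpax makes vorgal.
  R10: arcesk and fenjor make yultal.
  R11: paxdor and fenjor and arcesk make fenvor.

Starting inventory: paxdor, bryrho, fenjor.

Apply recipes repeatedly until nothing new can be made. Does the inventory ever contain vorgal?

No

vorgal would need nexpax (R9), but nexpax is never obtained.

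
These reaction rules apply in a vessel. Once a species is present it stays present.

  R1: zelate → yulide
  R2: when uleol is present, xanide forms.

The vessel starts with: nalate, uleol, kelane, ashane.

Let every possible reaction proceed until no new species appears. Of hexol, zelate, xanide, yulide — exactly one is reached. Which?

uleol present → xanide forms (R2).
yulide would need zelate (R1), but zelate never forms. No rule produces hexol, and it is not given. No rule produces zelate, and it is not given.

xanide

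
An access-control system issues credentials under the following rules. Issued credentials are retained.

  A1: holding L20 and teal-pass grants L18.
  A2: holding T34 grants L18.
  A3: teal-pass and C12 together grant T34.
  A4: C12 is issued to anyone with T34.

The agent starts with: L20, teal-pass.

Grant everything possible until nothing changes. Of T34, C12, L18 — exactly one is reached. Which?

Holding L20 and teal-pass grants L18 (A1).
T34 would need teal-pass and C12 (A3), but C12 is never granted. C12 would need T34 (A4), but T34 is never granted.

L18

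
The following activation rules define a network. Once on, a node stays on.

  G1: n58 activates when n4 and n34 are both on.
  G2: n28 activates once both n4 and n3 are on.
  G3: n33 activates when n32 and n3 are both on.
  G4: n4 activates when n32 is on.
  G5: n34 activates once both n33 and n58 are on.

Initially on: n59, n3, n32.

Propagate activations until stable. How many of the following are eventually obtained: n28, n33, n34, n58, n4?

n32 is on, so n4 activates (G4).
n32 and n3 are on, so n33 activates (G3).
G2: n4 and n3 on → n28 on.
n28: reached.
n33: reached.
n34 would need n33 and n58 (G5), but n58 never turns on.
n58 would need n4 and n34 (G1), but n34 never turns on.
n4: reached.
Reached: n28, n33, and n4 — 3 of the 5.

3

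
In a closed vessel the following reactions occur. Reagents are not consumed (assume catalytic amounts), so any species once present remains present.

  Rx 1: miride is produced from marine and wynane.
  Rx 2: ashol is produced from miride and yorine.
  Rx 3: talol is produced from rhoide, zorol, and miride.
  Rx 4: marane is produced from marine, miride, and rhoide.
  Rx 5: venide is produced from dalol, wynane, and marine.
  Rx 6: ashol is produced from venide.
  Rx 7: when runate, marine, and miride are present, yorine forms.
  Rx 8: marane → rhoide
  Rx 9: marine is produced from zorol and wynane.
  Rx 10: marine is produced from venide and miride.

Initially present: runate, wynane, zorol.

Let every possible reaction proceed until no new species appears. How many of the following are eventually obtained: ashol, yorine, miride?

zorol and wynane present → marine forms (Rx 9).
marine and wynane present → miride forms (Rx 1).
runate, marine, and miride present → yorine forms (Rx 7).
miride and yorine present → ashol forms (Rx 2).
ashol: reached.
yorine: reached.
miride: reached.
All 3 are reached.

3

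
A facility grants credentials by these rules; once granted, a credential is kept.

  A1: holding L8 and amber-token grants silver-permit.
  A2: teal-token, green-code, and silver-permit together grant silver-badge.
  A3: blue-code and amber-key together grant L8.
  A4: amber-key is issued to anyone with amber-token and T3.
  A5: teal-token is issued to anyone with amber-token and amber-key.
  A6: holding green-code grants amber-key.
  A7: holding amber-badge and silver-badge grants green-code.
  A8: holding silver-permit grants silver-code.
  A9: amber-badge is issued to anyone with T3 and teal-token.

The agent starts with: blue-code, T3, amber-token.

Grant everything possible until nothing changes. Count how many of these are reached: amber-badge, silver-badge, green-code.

Holding amber-token and T3 grants amber-key (A4).
Holding amber-token and amber-key grants teal-token (A5).
Holding T3 and teal-token grants amber-badge (A9).
amber-badge: reached.
silver-badge would need teal-token, green-code, and silver-permit (A2), but green-code is never granted.
green-code would need amber-badge and silver-badge (A7), but silver-badge is never granted.
Reached: amber-badge — 1 of the 3.

1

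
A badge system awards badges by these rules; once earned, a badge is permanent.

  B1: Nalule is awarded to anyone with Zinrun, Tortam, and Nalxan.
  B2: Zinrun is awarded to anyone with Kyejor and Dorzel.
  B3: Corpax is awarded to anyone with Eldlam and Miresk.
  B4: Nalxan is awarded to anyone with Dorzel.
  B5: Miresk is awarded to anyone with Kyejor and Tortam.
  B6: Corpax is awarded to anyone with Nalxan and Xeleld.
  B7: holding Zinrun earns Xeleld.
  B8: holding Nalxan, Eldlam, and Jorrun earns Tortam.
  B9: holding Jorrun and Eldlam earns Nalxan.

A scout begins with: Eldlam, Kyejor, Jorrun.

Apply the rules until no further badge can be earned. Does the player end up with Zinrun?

Zinrun would need Kyejor and Dorzel (B2), but Dorzel is never earned.

No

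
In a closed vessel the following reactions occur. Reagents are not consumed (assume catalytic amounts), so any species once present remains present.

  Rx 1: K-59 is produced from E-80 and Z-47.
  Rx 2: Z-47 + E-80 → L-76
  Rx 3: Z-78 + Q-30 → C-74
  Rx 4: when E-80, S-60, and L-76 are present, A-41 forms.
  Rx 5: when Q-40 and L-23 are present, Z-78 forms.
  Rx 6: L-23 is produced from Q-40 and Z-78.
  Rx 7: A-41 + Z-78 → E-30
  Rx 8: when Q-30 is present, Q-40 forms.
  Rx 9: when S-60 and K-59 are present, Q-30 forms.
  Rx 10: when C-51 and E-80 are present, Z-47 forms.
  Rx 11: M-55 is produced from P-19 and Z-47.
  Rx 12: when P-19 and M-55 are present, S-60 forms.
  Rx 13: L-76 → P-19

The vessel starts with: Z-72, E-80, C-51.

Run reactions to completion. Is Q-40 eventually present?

Yes

C-51 and E-80 present → Z-47 forms (Rx 10).
Z-47 and E-80 present → L-76 forms (Rx 2).
E-80 and Z-47 present → K-59 forms (Rx 1).
L-76 present → P-19 forms (Rx 13).
P-19 and Z-47 present → M-55 forms (Rx 11).
P-19 and M-55 present → S-60 forms (Rx 12).
S-60 and K-59 present → Q-30 forms (Rx 9).
Q-30 present → Q-40 forms (Rx 8).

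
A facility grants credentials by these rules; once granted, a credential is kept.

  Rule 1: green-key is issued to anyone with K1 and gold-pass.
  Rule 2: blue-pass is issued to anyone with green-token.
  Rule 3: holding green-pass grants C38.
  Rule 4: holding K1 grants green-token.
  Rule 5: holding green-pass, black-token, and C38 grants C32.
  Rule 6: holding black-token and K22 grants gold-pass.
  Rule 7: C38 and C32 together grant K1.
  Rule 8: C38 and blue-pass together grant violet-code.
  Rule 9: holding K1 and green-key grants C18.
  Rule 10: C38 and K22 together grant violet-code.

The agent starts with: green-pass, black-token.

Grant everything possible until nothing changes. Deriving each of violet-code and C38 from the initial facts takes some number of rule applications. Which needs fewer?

C38: Holding green-pass grants C38 (Rule 3). [1 rule application]
violet-code: Holding green-pass grants C38 (Rule 3). Holding green-pass, black-token, and C38 grants C32 (Rule 5). Holding C38 and C32 grants K1 (Rule 7). Holding K1 grants green-token (Rule 4). Holding green-token grants blue-pass (Rule 2). Holding C38 and blue-pass grants violet-code (Rule 8). [6 rule applications]
C38 needs fewer.

C38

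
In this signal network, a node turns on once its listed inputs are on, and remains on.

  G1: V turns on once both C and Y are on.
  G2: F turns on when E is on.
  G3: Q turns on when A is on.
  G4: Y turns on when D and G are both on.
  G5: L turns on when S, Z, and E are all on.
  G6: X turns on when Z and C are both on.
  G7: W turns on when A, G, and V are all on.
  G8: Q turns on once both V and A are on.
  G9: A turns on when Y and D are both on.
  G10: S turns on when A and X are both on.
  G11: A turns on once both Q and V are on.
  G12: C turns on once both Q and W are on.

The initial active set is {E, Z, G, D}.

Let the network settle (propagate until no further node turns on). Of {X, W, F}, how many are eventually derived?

1

G2: E on → F on.
X would need Z and C (G6), but C never turns on.
W would need A, G, and V (G7), but V never turns on.
F: reached.
Reached: F — 1 of the 3.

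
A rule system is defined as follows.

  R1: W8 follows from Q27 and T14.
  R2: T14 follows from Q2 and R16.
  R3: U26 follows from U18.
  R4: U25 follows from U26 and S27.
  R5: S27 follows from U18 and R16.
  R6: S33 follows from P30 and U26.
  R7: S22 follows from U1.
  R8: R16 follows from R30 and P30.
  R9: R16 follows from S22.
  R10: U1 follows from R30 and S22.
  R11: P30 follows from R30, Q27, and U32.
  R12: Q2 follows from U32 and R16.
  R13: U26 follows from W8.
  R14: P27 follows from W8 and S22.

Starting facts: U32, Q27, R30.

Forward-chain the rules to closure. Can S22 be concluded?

No

S22 would need U1 (R7), but U1 is never established.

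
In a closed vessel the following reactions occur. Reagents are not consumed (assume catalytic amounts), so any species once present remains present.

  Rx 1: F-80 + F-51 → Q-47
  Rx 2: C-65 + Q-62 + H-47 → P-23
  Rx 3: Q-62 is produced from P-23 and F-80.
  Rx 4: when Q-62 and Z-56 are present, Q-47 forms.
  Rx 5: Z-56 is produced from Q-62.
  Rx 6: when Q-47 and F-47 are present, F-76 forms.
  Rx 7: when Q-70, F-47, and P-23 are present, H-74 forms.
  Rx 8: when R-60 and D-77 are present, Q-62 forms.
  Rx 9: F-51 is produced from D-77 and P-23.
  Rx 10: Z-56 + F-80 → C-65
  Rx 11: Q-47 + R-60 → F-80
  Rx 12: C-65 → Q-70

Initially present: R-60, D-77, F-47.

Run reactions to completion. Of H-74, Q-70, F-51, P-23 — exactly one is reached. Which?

R-60 and D-77 present → Q-62 forms (Rx 8).
Q-62 present → Z-56 forms (Rx 5).
Q-62 and Z-56 present → Q-47 forms (Rx 4).
Q-47 and R-60 present → F-80 forms (Rx 11).
Z-56 and F-80 present → C-65 forms (Rx 10).
C-65 present → Q-70 forms (Rx 12).
F-51 would need D-77 and P-23 (Rx 9), but P-23 never forms. P-23 would need C-65, Q-62, and H-47 (Rx 2), but H-47 never forms. H-74 would need Q-70, F-47, and P-23 (Rx 7), but P-23 never forms.

Q-70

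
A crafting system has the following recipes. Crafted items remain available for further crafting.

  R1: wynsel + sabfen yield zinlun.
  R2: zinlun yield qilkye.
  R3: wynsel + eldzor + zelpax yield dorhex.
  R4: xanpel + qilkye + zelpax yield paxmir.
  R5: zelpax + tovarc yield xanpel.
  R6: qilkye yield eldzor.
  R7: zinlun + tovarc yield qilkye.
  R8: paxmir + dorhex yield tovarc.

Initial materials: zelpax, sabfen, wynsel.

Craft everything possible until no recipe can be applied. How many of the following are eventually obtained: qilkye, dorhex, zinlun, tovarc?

3

wynsel + sabfen → zinlun (R1).
Using R2, zinlun makes qilkye.
Using R6, qilkye makes eldzor.
wynsel + eldzor + zelpax → dorhex (R3).
qilkye: reached.
dorhex: reached.
zinlun: reached.
tovarc would need paxmir and dorhex (R8), but paxmir is never obtained.
Reached: qilkye, dorhex, and zinlun — 3 of the 4.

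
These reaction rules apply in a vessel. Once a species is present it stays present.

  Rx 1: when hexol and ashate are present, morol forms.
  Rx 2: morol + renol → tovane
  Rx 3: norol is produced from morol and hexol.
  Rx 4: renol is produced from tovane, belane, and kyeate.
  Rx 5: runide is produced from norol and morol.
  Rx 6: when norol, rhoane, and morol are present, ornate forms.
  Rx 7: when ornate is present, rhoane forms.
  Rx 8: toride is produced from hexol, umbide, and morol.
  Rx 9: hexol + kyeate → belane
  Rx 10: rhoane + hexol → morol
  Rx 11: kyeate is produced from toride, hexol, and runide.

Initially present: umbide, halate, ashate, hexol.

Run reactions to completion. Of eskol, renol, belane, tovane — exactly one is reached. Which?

hexol and ashate present → morol forms (Rx 1).
hexol, umbide, and morol present → toride forms (Rx 8).
morol and hexol present → norol forms (Rx 3).
norol and morol present → runide forms (Rx 5).
toride, hexol, and runide present → kyeate forms (Rx 11).
hexol and kyeate present → belane forms (Rx 9).
No rule produces eskol, and it is not given. renol would need tovane, belane, and kyeate (Rx 4), but tovane never forms. tovane would need morol and renol (Rx 2), but renol never forms.

belane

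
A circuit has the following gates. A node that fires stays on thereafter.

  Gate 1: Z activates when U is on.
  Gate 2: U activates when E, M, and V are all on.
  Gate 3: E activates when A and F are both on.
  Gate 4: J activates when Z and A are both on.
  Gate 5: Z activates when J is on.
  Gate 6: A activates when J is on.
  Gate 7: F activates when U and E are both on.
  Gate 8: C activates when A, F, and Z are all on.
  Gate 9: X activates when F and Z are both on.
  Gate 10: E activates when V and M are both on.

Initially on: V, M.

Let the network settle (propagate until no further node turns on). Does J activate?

J would need Z and A (Gate 4), but A never turns on.

No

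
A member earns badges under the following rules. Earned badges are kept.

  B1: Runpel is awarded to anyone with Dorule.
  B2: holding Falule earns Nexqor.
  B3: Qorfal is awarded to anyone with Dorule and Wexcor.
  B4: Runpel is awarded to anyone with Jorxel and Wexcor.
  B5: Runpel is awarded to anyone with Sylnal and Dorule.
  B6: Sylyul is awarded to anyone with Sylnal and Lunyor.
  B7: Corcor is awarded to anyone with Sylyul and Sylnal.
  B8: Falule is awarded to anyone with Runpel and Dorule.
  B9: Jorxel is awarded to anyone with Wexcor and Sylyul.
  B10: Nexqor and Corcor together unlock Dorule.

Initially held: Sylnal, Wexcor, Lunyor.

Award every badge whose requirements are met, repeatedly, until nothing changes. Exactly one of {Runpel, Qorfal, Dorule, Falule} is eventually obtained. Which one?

With Sylnal and Lunyor, Sylyul is earned (B6).
With Wexcor and Sylyul, Jorxel is earned (B9).
With Jorxel and Wexcor, Runpel is earned (B4).
Qorfal would need Dorule and Wexcor (B3), but Dorule is never earned. Falule would need Runpel and Dorule (B8), but Dorule is never earned. Dorule would need Nexqor and Corcor (B10), but Nexqor is never earned.

Runpel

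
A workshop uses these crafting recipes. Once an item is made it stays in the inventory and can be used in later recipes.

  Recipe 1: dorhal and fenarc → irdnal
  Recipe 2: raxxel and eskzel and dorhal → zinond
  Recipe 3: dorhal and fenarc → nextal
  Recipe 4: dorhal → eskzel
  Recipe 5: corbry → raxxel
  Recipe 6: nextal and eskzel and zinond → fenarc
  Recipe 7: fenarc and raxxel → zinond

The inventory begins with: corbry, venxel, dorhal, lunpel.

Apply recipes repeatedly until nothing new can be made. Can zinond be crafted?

Using Recipe 5, corbry makes raxxel.
Using Recipe 4, dorhal makes eskzel.
Using Recipe 2, raxxel, eskzel, and dorhal make zinond.

Yes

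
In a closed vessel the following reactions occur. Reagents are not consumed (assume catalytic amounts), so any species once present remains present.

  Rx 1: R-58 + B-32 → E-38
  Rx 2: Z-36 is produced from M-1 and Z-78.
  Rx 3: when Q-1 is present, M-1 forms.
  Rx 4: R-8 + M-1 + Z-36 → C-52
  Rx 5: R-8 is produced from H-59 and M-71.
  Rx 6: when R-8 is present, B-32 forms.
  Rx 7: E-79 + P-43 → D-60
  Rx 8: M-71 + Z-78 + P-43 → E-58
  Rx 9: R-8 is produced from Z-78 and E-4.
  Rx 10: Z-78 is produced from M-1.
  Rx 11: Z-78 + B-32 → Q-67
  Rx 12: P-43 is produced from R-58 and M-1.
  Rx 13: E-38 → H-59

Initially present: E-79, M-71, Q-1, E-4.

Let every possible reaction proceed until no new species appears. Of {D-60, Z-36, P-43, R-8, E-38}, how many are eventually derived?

Q-1 present → M-1 forms (Rx 3).
M-1 present → Z-78 forms (Rx 10).
Z-78 and E-4 present → R-8 forms (Rx 9).
M-1 and Z-78 present → Z-36 forms (Rx 2).
D-60 would need E-79 and P-43 (Rx 7), but P-43 never forms.
Z-36: reached.
P-43 would need R-58 and M-1 (Rx 12), but R-58 never forms.
R-8: reached.
E-38 would need R-58 and B-32 (Rx 1), but R-58 never forms.
Reached: Z-36 and R-8 — 2 of the 5.

2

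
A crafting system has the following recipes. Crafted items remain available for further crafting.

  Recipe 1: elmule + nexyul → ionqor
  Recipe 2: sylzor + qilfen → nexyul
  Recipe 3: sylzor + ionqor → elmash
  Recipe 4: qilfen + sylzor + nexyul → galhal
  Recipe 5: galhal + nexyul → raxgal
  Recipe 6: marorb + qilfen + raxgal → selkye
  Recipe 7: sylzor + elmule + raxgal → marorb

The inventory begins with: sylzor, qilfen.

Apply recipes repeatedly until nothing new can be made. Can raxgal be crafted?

Yes

sylzor + qilfen → nexyul (Recipe 2).
qilfen + sylzor + nexyul → galhal (Recipe 4).
Using Recipe 5, galhal and nexyul make raxgal.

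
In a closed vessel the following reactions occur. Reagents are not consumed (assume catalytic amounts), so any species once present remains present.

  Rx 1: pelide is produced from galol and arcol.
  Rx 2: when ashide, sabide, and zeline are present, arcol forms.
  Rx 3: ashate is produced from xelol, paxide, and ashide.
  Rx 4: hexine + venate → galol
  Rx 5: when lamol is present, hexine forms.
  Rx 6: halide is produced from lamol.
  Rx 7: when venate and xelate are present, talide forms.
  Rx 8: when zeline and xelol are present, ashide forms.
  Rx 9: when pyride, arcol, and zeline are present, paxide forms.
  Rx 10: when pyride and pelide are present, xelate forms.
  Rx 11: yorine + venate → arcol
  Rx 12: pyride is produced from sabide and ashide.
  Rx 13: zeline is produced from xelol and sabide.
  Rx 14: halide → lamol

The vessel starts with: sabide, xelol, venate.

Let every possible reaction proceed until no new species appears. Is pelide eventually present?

pelide would need galol and arcol (Rx 1), but galol never forms.

No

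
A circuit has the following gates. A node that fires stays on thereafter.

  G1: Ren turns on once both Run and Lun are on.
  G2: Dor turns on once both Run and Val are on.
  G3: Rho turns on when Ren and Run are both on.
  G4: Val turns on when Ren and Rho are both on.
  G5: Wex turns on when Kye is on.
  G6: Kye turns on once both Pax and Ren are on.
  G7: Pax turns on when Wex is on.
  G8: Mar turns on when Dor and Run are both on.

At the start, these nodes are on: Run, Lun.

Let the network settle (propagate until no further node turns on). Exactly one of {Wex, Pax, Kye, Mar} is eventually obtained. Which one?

Mar

G1: Run and Lun on → Ren on.
Ren and Run are on, so Rho turns on (G3).
G4: Ren and Rho on → Val on.
Run and Val are on, so Dor turns on (G2).
Dor and Run are on, so Mar turns on (G8).
Kye would need Pax and Ren (G6), but Pax never turns on. Wex would need Kye (G5), but Kye never turns on. Pax would need Wex (G7), but Wex never turns on.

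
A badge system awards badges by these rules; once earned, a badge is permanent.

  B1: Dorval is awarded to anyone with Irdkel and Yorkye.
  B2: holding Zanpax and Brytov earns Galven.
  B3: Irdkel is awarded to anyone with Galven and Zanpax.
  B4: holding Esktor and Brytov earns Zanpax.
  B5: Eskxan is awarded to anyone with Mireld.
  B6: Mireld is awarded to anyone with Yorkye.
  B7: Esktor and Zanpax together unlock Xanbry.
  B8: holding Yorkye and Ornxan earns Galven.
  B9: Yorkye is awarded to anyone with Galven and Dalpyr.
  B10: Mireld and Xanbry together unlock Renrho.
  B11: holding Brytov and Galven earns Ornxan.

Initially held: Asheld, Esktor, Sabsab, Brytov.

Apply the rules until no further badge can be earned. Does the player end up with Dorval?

Dorval would need Irdkel and Yorkye (B1), but Yorkye is never earned.

No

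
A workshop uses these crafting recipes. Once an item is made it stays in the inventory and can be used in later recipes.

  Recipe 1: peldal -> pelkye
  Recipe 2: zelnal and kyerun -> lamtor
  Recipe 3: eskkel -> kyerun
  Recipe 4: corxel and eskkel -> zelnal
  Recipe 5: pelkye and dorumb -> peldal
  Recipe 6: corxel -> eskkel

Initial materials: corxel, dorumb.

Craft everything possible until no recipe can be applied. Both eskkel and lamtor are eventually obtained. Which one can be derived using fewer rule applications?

eskkel: corxel -> eskkel (Recipe 6). [1 rule application]
lamtor: corxel -> eskkel (Recipe 6). Using Recipe 4, corxel and eskkel make zelnal. eskkel -> kyerun (Recipe 3). zelnal and kyerun -> lamtor (Recipe 2). [4 rule applications]
eskkel needs fewer.

eskkel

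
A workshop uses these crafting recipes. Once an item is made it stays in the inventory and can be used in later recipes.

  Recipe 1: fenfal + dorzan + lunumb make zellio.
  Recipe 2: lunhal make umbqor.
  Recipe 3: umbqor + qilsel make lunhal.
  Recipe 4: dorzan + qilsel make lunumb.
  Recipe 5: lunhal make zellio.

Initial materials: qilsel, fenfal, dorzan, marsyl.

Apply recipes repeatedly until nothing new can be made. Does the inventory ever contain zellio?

Using Recipe 4, dorzan and qilsel make lunumb.
fenfal + dorzan + lunumb → zellio (Recipe 1).

Yes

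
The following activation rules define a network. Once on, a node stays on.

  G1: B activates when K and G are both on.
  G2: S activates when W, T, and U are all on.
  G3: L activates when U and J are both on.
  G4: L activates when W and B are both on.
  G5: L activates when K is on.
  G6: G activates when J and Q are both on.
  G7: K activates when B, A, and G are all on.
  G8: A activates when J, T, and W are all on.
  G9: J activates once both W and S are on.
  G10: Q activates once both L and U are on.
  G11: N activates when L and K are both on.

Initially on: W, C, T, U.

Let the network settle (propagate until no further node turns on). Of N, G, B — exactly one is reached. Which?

G

G2: W, T, and U on → S on.
W and S are on, so J activates (G9).
G3: U and J on → L on.
L and U are on, so Q activates (G10).
J and Q are on, so G activates (G6).
B would need K and G (G1), but K never turns on. N would need L and K (G11), but K never turns on.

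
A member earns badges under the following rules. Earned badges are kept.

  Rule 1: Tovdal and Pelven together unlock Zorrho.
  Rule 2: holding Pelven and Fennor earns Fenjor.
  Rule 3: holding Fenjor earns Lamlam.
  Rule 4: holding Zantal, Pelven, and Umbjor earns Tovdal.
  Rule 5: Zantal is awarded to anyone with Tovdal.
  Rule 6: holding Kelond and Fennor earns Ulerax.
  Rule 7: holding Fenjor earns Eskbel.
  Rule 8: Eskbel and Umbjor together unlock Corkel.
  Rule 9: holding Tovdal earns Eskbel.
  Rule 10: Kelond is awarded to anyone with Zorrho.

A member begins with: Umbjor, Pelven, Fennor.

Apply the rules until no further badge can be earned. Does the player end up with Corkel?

With Pelven and Fennor, Fenjor is earned (Rule 2).
With Fenjor, Eskbel is earned (Rule 7).
With Eskbel and Umbjor, Corkel is earned (Rule 8).

Yes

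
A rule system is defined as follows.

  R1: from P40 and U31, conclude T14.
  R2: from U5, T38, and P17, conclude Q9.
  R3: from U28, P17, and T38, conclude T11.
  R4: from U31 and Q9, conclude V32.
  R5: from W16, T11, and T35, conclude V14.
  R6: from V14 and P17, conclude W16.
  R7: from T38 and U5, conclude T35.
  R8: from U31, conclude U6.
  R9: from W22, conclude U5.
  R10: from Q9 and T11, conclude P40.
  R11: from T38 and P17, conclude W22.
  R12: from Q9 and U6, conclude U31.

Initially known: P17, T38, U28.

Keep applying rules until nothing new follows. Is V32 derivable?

No

V32 would need U31 and Q9 (R4), but U31 is never established.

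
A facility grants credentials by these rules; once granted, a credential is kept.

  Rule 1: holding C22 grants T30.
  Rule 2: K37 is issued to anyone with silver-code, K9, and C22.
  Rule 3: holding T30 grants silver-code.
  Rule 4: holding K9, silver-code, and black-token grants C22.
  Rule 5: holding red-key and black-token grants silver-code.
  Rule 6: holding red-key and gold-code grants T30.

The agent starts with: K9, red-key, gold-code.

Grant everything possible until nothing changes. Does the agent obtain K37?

K37 would need silver-code, K9, and C22 (Rule 2), but C22 is never granted.

No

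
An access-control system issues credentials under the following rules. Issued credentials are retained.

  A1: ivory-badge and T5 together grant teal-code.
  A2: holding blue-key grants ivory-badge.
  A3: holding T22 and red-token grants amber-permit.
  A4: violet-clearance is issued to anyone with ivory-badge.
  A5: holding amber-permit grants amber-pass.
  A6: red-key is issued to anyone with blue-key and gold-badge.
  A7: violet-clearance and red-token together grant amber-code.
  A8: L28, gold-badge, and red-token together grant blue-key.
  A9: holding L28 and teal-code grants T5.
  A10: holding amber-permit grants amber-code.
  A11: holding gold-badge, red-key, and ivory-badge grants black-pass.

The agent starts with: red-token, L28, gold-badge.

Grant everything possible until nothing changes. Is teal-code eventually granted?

teal-code would need ivory-badge and T5 (A1), but T5 is never granted.

No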